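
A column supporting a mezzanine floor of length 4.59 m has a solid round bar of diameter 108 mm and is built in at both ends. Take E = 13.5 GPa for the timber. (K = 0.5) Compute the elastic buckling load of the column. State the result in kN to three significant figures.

P_cr ≈ 169 kN

I = πd⁴/64 = π×108⁴/64 = 6.678×10^6 mm⁴
I = 6.678×10^6 mm⁴ = 6.678×10^-6 m⁴
Effective length L_e = K·L = 0.5 × 4.59 = 2.295 m
P_cr = π²EI / L_e² = π² × 13.5×10⁹ × 6.678×10^-6 / 2.295² = 1.689×10^5 N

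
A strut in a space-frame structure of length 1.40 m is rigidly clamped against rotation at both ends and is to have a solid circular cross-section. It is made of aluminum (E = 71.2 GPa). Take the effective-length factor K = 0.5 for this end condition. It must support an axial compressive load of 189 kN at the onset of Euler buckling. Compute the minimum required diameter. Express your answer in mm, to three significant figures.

d ≈ 40.5 mm

L_e = K·L = 0.5 × 1.40 = 0.7000 m
Required I = P_cr·L_e²/(π²E) = 1.890×10^5 × 0.7000² / (π² × 7.12×10^10) = 1.318×10^-7 m⁴
I_req = 1.318×10^5 mm⁴
Solid circle: I = πd⁴/64  ⇒  d = (64I/π)^(1/4) = (64×1.318×10^5/π)^(1/4) = 40.5 mm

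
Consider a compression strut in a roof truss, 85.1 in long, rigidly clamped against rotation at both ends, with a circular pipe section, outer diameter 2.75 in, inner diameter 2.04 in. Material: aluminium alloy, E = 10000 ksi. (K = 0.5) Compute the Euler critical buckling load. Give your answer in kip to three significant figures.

d_o = 2.75 in, d_i = 2.04 in
I = π(d_o⁴ − d_i⁴)/64 = π(2.75⁴ − 2.040⁴)/64 = 1.957 in⁴
Effective length L_e = K·L = 0.5 × 85.1 = 42.55 in
P_cr = π²EI / L_e² = π² × 10000×10³ × 1.957 / 42.55² = 1.067×10^5 lb

P_cr ≈ 107 kip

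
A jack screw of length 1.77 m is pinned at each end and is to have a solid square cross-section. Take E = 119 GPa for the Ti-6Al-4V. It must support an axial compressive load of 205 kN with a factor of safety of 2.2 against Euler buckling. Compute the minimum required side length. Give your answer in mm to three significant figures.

Required P_cr = n·P = 2.2 × 205 = 451.0 kN
L_e = K·L = 1 × 1.77 = 1.770 m
Required I = P_cr·L_e²/(π²E) = 4.510×10^5 × 1.770² / (π² × 1.19×10^11) = 1.203×10^-6 m⁴
I_req = 1.203×10^6 mm⁴
Solid square: I = a⁴/12  ⇒  a = (12I)^(1/4) = (12×1.203×10^6)^(1/4) = 61.6 mm

a ≈ 61.6 mm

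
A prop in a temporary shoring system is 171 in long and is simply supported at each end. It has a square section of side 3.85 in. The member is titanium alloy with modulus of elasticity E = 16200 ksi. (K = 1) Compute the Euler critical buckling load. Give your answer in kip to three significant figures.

I = a⁴/12 = 3.85⁴/12 = 18.31 in⁴
Effective length L_e = K·L = 1 × 171 = 171.0 in
P_cr = π²EI / L_e² = π² × 16200×10³ × 18.31 / 171.0² = 1.001×10^5 lb

P_cr ≈ 100 kip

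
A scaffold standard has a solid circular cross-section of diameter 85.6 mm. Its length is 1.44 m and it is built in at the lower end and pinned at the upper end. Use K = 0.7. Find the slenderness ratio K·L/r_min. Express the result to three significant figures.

I = πd⁴/64 = π×85.6⁴/64 = 2.636×10^6 mm⁴
A = 5.755×10^3 mm²;  r_min = √(I/A) = √(2.636×10^6/5.755×10^3) = 21.40 mm
L_e = K·L = 0.7 × 1.44 m = 1.008 m = 1008.0 mm
λ = L_e / r_min = 1008.0 / 21.40 = 47.1

λ ≈ 47.1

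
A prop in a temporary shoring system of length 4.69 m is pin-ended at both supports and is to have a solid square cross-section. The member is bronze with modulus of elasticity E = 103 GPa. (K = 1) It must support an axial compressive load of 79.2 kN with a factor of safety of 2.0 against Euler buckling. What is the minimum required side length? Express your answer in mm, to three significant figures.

Required P_cr = n·P = 2.0 × 79.2 = 158.4 kN
L_e = K·L = 1 × 4.69 = 4.690 m
Required I = P_cr·L_e²/(π²E) = 1.584×10^5 × 4.690² / (π² × 1.03×10^11) = 3.427×10^-6 m⁴
I_req = 3.427×10^6 mm⁴
Solid square: I = a⁴/12  ⇒  a = (12I)^(1/4) = (12×3.427×10^6)^(1/4) = 80.1 mm

a ≈ 80.1 mm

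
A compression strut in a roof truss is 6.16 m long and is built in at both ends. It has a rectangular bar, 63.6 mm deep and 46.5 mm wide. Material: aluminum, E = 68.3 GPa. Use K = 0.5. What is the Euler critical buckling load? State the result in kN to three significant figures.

P_cr ≈ 37.9 kN

Buckling occurs about the weak axis: I_min = h·b³/12 with b = 46.5 mm (the shorter side).
I_min = 63.6×46.5³/12 = 5.329×10^5 mm⁴
I = 5.329×10^5 mm⁴ = 5.329×10^-7 m⁴
Effective length L_e = K·L = 0.5 × 6.16 = 3.080 m
P_cr = π²EI / L_e² = π² × 68.3×10⁹ × 5.329×10^-7 / 3.080² = 3.787×10^4 N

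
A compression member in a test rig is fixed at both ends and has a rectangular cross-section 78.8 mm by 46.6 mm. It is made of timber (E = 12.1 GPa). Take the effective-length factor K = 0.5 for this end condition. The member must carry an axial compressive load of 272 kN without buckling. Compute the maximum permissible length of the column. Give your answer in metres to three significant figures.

L_max ≈ 1.08 m

Buckling occurs about the weak axis: I_min = h·b³/12 with b = 46.6 mm (the shorter side).
I_min = 78.8×46.6³/12 = 6.645×10^5 mm⁴
I = 6.645×10^-7 m⁴
At the buckling limit P_cr = P = 2.720×10^5 N
From P_cr = π²EI/(K·L)²:  L = (1/K)·√(π²EI/P_cr) = (1/0.5)·√(π²×1.21×10^10×6.645×10^-7/2.720×10^5)
L = 1.08 m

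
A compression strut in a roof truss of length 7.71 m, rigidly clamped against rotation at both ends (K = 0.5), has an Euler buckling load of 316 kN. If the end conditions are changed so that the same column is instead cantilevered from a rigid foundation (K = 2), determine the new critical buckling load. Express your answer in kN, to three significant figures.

P_cr ∝ 1/K², so P_cr,new = P_cr,old × (K_old/K_new)² = 316 × (0.5/2)²
= 316 × 0.06250 = 19.8 kN

P_cr ≈ 19.8 kN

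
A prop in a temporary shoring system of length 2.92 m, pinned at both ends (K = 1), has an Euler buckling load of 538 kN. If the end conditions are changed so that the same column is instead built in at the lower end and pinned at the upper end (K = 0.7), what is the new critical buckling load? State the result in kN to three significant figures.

P_cr ∝ 1/K², so P_cr,new = P_cr,old × (K_old/K_new)² = 538 × (1/0.7)²
= 538 × 2.041 = 1100 kN

P_cr ≈ 1100 kN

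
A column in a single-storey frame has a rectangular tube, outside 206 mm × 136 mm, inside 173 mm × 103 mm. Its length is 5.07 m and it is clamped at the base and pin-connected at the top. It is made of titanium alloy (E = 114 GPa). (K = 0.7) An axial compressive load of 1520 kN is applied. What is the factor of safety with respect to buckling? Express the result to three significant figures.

n ≈ 1.61

Weak-axis I_min = (h_o·b_o³ − h_i·b_i³)/12 with b_o = 136, b_i = 103.0 mm (shorter outer/inner sides).
I_min = (206×136³ − 173.0×103.0³)/12 = 2.743×10^7 mm⁴
I = 2.743×10^7 mm⁴ = 2.743×10^-5 m⁴
Effective length L_e = K·L = 0.7 × 5.07 = 3.549 m
P_cr = π²EI / L_e² = π² × 114×10⁹ × 2.743×10^-5 / 3.549² = 2.450×10^6 N
Factor of safety n = P_cr / P = 2450.2 / 1520 = 1.61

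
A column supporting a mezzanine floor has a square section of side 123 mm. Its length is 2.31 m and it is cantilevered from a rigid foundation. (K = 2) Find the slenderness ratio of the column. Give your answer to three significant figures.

For a square r = a/√12 = 123/√12 = 35.51 mm
L_e = K·L = 2 × 2.31 m = 4.620 m = 4620.0 mm
λ = L_e / r_min = 4620.0 / 35.51 = 130

λ ≈ 130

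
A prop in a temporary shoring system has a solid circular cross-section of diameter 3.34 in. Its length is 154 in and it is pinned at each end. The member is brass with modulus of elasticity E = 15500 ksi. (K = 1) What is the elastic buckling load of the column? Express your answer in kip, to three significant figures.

P_cr ≈ 39.4 kip

I = πd⁴/64 = π×3.34⁴/64 = 6.109 in⁴
Effective length L_e = K·L = 1 × 154 = 154.0 in
P_cr = π²EI / L_e² = π² × 15500×10³ × 6.109 / 154.0² = 3.940×10^4 lb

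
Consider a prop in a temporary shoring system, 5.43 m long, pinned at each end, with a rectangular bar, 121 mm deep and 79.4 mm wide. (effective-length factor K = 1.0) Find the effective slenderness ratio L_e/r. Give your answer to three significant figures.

Buckling occurs about the weak axis: I_min = h·b³/12 with b = 79.4 mm (the shorter side).
I_min = 121×79.4³/12 = 5.047×10^6 mm⁴
A = 9.607×10^3 mm²;  r_min = √(I/A) = √(5.047×10^6/9.607×10^3) = 22.92 mm
L_e = K·L = 1 × 5.43 m = 5.430 m = 5430.0 mm
λ = L_e / r_min = 5430.0 / 22.92 = 237

λ ≈ 237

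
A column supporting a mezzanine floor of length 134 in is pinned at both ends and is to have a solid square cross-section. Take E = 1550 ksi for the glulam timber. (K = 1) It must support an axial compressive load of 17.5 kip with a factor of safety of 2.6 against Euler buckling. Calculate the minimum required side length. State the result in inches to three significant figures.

a ≈ 5.03 in

Required P_cr = n·P = 2.6 × 17.5 = 45.50 kip
L_e = K·L = 1 × 134 = 134.0 in
Required I = P_cr·L_e²/(π²E) = 4.550×10^4 × 134.0² / (π² × 1.55×10^6) = 53.41 in⁴
Solid square: I = a⁴/12  ⇒  a = (12I)^(1/4) = (12×53.41)^(1/4) = 5.03 in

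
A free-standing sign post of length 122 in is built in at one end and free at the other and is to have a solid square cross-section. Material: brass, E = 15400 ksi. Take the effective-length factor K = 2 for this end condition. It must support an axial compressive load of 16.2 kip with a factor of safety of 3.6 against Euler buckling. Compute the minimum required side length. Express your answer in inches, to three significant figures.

Required P_cr = n·P = 3.6 × 16.2 = 58.32 kip
L_e = K·L = 2 × 122 = 244.0 in
Required I = P_cr·L_e²/(π²E) = 5.832×10^4 × 244.0² / (π² × 1.54×10^7) = 22.84 in⁴
Solid square: I = a⁴/12  ⇒  a = (12I)^(1/4) = (12×22.84)^(1/4) = 4.07 in

a ≈ 4.07 in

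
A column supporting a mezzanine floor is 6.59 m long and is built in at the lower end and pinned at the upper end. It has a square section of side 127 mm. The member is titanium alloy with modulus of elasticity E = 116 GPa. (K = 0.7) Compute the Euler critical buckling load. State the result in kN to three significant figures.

I = a⁴/12 = 127⁴/12 = 2.168×10^7 mm⁴
I = 2.168×10^7 mm⁴ = 2.168×10^-5 m⁴
Effective length L_e = K·L = 0.7 × 6.59 = 4.613 m
P_cr = π²EI / L_e² = π² × 116×10⁹ × 2.168×10^-5 / 4.613² = 1.166×10^6 N

P_cr ≈ 1170 kN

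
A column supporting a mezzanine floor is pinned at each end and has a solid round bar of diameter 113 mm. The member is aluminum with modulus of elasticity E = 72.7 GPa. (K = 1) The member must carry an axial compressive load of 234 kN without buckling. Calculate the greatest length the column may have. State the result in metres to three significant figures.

L_max ≈ 4.95 m

I = πd⁴/64 = π×113⁴/64 = 8.004×10^6 mm⁴
I = 8.004×10^-6 m⁴
At the buckling limit P_cr = P = 2.340×10^5 N
From P_cr = π²EI/(K·L)²:  L = (1/K)·√(π²EI/P_cr) = (1/1)·√(π²×7.27×10^10×8.004×10^-6/2.340×10^5)
L = 4.95 m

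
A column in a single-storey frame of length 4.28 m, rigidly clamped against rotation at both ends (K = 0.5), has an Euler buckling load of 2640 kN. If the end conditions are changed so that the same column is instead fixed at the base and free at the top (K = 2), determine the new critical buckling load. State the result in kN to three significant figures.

P_cr ∝ 1/K², so P_cr,new = P_cr,old × (K_old/K_new)² = 2640 × (0.5/2)²
= 2640 × 0.06250 = 165 kN

P_cr ≈ 165 kN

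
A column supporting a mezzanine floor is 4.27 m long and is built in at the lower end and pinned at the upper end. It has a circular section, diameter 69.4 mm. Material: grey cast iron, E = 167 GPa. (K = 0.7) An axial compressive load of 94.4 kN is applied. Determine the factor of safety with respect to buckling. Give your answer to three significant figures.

I = πd⁴/64 = π×69.4⁴/64 = 1.139×10^6 mm⁴
I = 1.139×10^6 mm⁴ = 1.139×10^-6 m⁴
Effective length L_e = K·L = 0.7 × 4.27 = 2.989 m
P_cr = π²EI / L_e² = π² × 167×10⁹ × 1.139×10^-6 / 2.989² = 2.101×10^5 N
Factor of safety n = P_cr / P = 210.07 / 94.4 = 2.23

n ≈ 2.23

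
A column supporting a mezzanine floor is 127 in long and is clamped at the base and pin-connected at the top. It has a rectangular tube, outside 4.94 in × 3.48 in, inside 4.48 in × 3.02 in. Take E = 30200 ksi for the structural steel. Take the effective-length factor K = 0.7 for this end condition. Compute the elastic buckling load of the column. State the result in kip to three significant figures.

Weak-axis I_min = (h_o·b_o³ − h_i·b_i³)/12 with b_o = 3.48, b_i = 3.020 in (shorter outer/inner sides).
I_min = (4.94×3.48³ − 4.480×3.020³)/12 = 7.066 in⁴
Effective length L_e = K·L = 0.7 × 127 = 88.90 in
P_cr = π²EI / L_e² = π² × 30200×10³ × 7.066 / 88.90² = 2.665×10^5 lb

P_cr ≈ 267 kip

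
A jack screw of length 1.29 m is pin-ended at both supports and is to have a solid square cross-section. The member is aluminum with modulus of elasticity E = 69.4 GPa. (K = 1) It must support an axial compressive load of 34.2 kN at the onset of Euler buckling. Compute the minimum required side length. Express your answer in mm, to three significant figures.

a ≈ 31.6 mm

L_e = K·L = 1 × 1.29 = 1.290 m
Required I = P_cr·L_e²/(π²E) = 3.420×10^4 × 1.290² / (π² × 6.94×10^10) = 8.309×10^-8 m⁴
I_req = 8.309×10^4 mm⁴
Solid square: I = a⁴/12  ⇒  a = (12I)^(1/4) = (12×8.309×10^4)^(1/4) = 31.6 mm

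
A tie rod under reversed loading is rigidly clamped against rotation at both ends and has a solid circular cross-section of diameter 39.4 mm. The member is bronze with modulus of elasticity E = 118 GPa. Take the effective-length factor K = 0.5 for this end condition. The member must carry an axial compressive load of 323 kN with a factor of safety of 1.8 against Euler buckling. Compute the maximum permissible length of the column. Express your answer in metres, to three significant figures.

L_max ≈ 0.974 m

I = πd⁴/64 = π×39.4⁴/64 = 1.183×10^5 mm⁴
I = 1.183×10^-7 m⁴
Required critical load P_cr = n·P = 1.8 × 323 = 581.4 kN = 5.814×10^5 N
From P_cr = π²EI/(K·L)²:  L = (1/K)·√(π²EI/P_cr) = (1/0.5)·√(π²×1.18×10^11×1.183×10^-7/5.814×10^5)
L = 0.974 m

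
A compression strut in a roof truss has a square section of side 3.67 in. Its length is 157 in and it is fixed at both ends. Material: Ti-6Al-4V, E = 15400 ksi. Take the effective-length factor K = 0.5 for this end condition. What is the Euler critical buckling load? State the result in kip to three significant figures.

I = a⁴/12 = 3.67⁴/12 = 15.12 in⁴
Effective length L_e = K·L = 0.5 × 157 = 78.50 in
P_cr = π²EI / L_e² = π² × 15400×10³ × 15.12 / 78.50² = 3.729×10^5 lb

P_cr ≈ 373 kip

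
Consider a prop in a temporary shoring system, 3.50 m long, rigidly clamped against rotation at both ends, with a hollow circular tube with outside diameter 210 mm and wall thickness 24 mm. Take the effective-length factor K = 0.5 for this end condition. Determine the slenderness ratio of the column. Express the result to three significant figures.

λ ≈ 26.4

Inner diameter d_i = 210 − 2×24 = 162.0 mm
I = π(d_o⁴ − d_i⁴)/64 = π(210⁴ − 162.0⁴)/64 = 6.166×10^7 mm⁴
A = 1.402×10^4 mm²;  r_min = √(I/A) = √(6.166×10^7/1.402×10^4) = 66.31 mm
L_e = K·L = 0.5 × 3.50 m = 1.750 m = 1750.0 mm
λ = L_e / r_min = 1750.0 / 66.31 = 26.4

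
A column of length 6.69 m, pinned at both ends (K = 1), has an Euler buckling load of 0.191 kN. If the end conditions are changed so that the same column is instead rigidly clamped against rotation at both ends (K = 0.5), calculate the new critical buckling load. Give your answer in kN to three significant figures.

P_cr ≈ 0.764 kN

P_cr ∝ 1/K², so P_cr,new = P_cr,old × (K_old/K_new)² = 0.191 × (1/0.5)²
= 0.191 × 4.000 = 0.764 kN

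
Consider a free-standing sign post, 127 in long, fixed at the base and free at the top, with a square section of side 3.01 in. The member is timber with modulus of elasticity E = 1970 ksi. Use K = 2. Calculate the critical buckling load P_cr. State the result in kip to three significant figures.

P_cr ≈ 2.06 kip

I = a⁴/12 = 3.01⁴/12 = 6.840 in⁴
Effective length L_e = K·L = 2 × 127 = 254.0 in
P_cr = π²EI / L_e² = π² × 1970×10³ × 6.840 / 254.0² = 2.061×10^3 lb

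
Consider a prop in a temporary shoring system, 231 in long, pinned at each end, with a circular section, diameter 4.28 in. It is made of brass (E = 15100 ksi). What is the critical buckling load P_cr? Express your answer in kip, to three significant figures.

I = πd⁴/64 = π×4.28⁴/64 = 16.47 in⁴
Effective length L_e = K·L = 1 × 231 = 231.0 in
P_cr = π²EI / L_e² = π² × 15100×10³ × 16.47 / 231.0² = 4.600×10^4 lb

P_cr ≈ 46.0 kip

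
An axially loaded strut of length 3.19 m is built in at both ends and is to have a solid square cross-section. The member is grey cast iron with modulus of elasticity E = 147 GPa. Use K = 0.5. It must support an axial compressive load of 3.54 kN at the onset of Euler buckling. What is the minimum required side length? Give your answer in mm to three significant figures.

a ≈ 16.5 mm

L_e = K·L = 0.5 × 3.19 = 1.595 m
Required I = P_cr·L_e²/(π²E) = 3.540×10^3 × 1.595² / (π² × 1.47×10^11) = 6.207×10^-9 m⁴
I_req = 6.207×10^3 mm⁴
Solid square: I = a⁴/12  ⇒  a = (12I)^(1/4) = (12×6.207×10^3)^(1/4) = 16.5 mm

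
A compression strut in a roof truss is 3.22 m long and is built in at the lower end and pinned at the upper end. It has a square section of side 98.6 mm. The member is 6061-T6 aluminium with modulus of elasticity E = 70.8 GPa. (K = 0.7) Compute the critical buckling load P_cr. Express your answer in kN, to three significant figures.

P_cr ≈ 1080 kN

I = a⁴/12 = 98.6⁴/12 = 7.876×10^6 mm⁴
I = 7.876×10^6 mm⁴ = 7.876×10^-6 m⁴
Effective length L_e = K·L = 0.7 × 3.22 = 2.254 m
P_cr = π²EI / L_e² = π² × 70.8×10⁹ × 7.876×10^-6 / 2.254² = 1.083×10^6 N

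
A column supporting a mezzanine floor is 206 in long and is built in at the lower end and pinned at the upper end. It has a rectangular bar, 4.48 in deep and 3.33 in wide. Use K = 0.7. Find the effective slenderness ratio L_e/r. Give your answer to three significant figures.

λ ≈ 150

Buckling occurs about the weak axis: I_min = h·b³/12 with b = 3.33 in (the shorter side).
I_min = 4.48×3.33³/12 = 13.79 in⁴
A = 14.92 in²;  r_min = √(I/A) = √(13.79/14.92) = 0.9613 in
L_e = K·L = 0.7 × 206 = 144.2 in
λ = L_e / r_min = 144.20 / 0.9613 = 150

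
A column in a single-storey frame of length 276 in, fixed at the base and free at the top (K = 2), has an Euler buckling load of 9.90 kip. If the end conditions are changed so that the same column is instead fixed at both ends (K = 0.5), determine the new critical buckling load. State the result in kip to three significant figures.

P_cr ∝ 1/K², so P_cr,new = P_cr,old × (K_old/K_new)² = 9.90 × (2/0.5)²
= 9.90 × 16.00 = 158 kip

P_cr ≈ 158 kip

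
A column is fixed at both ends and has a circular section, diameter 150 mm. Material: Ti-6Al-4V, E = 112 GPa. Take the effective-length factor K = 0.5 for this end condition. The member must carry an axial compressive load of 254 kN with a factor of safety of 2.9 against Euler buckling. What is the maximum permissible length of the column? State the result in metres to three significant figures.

L_max ≈ 12.2 m

I = πd⁴/64 = π×150⁴/64 = 2.485×10^7 mm⁴
I = 2.485×10^-5 m⁴
Required critical load P_cr = n·P = 2.9 × 254 = 736.6 kN = 7.366×10^5 N
From P_cr = π²EI/(K·L)²:  L = (1/K)·√(π²EI/P_cr) = (1/0.5)·√(π²×1.12×10^11×2.485×10^-5/7.366×10^5)
L = 12.2 m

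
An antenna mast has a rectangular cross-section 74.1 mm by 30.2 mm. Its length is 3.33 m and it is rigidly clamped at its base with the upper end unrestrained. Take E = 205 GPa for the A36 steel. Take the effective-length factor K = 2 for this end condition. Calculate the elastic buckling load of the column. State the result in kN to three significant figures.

Buckling occurs about the weak axis: I_min = h·b³/12 with b = 30.2 mm (the shorter side).
I_min = 74.1×30.2³/12 = 1.701×10^5 mm⁴
I = 1.701×10^5 mm⁴ = 1.701×10^-7 m⁴
Effective length L_e = K·L = 2 × 3.33 = 6.660 m
P_cr = π²EI / L_e² = π² × 205×10⁹ × 1.701×10^-7 / 6.660² = 7.758×10^3 N

P_cr ≈ 7.76 kN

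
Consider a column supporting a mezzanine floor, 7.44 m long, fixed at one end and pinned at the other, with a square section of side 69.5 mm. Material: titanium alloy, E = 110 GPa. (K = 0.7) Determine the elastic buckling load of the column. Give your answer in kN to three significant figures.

I = a⁴/12 = 69.5⁴/12 = 1.944×10^6 mm⁴
I = 1.944×10^6 mm⁴ = 1.944×10^-6 m⁴
Effective length L_e = K·L = 0.7 × 7.44 = 5.208 m
P_cr = π²EI / L_e² = π² × 110×10⁹ × 1.944×10^-6 / 5.208² = 7.782×10^4 N

P_cr ≈ 77.8 kN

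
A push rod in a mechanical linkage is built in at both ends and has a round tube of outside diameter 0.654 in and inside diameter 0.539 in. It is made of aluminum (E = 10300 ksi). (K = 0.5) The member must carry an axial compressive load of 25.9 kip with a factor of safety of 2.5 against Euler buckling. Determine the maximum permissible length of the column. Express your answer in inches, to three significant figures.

L_max ≈ 5.51 in

d_o = 0.654 in, d_i = 0.539 in
I = π(d_o⁴ − d_i⁴)/64 = π(0.654⁴ − 0.5390⁴)/64 = 4.837×10^-3 in⁴
Required critical load P_cr = n·P = 2.5 × 25.9 = 64.75 kip = 6.475×10^4 lb
From P_cr = π²EI/(K·L)²:  L = (1/K)·√(π²EI/P_cr) = (1/0.5)·√(π²×1.03×10^7×4.837×10^-3/6.475×10^4)
L = 5.51 in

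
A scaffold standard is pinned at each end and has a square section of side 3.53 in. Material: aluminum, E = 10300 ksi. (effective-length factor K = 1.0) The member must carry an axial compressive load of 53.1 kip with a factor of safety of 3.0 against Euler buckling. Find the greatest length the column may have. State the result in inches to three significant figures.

L_max ≈ 90.9 in

I = a⁴/12 = 3.53⁴/12 = 12.94 in⁴
Required critical load P_cr = n·P = 3.0 × 53.1 = 159.3 kip = 1.593×10^5 lb
From P_cr = π²EI/(K·L)²:  L = (1/K)·√(π²EI/P_cr) = (1/1)·√(π²×1.03×10^7×12.94/1.593×10^5)
L = 90.9 in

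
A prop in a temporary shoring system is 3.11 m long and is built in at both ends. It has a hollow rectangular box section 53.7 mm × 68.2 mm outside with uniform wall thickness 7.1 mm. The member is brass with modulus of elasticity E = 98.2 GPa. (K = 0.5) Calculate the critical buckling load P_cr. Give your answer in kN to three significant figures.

P_cr ≈ 242 kN

Inner dimensions: h_i = 68.2 − 2×7.1 = 54.00 mm, b_i = 53.7 − 2×7.1 = 39.50 mm
Weak-axis I_min = (h_o·b_o³ − h_i·b_i³)/12 with b_o = 53.7, b_i = 39.50 mm (shorter outer/inner sides).
I_min = (68.2×53.7³ − 54.00×39.50³)/12 = 6.028×10^5 mm⁴
I = 6.028×10^5 mm⁴ = 6.028×10^-7 m⁴
Effective length L_e = K·L = 0.5 × 3.11 = 1.555 m
P_cr = π²EI / L_e² = π² × 98.2×10⁹ × 6.028×10^-7 / 1.555² = 2.416×10^5 N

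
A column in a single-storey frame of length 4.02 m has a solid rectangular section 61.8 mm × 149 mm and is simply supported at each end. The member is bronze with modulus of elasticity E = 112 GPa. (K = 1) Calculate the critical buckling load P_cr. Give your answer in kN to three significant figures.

P_cr ≈ 200 kN

Buckling occurs about the weak axis: I_min = h·b³/12 with b = 61.8 mm (the shorter side).
I_min = 149×61.8³/12 = 2.931×10^6 mm⁴
I = 2.931×10^6 mm⁴ = 2.931×10^-6 m⁴
Effective length L_e = K·L = 1 × 4.02 = 4.020 m
P_cr = π²EI / L_e² = π² × 112×10⁹ × 2.931×10^-6 / 4.020² = 2.005×10^5 N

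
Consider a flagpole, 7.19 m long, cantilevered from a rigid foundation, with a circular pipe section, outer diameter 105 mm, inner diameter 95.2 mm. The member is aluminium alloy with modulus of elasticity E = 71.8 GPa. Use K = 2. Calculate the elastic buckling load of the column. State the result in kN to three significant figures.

d_o = 105 mm, d_i = 95.2 mm
I = π(d_o⁴ − d_i⁴)/64 = π(105⁴ − 95.20⁴)/64 = 1.935×10^6 mm⁴
I = 1.935×10^6 mm⁴ = 1.935×10^-6 m⁴
Effective length L_e = K·L = 2 × 7.19 = 14.38 m
P_cr = π²EI / L_e² = π² × 71.8×10⁹ × 1.935×10^-6 / 14.38² = 6.630×10^3 N

P_cr ≈ 6.63 kN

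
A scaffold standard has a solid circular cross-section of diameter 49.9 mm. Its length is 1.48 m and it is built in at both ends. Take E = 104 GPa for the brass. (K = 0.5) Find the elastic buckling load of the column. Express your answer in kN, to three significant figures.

P_cr ≈ 570 kN

I = πd⁴/64 = π×49.9⁴/64 = 3.043×10^5 mm⁴
I = 3.043×10^5 mm⁴ = 3.043×10^-7 m⁴
Effective length L_e = K·L = 0.5 × 1.48 = 0.7400 m
P_cr = π²EI / L_e² = π² × 104×10⁹ × 3.043×10^-7 / 0.7400² = 5.705×10^5 N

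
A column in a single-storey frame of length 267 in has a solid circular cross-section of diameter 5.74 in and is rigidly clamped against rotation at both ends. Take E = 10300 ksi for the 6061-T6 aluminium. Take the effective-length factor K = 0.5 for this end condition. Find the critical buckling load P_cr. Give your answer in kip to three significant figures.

I = πd⁴/64 = π×5.74⁴/64 = 53.29 in⁴
Effective length L_e = K·L = 0.5 × 267 = 133.5 in
P_cr = π²EI / L_e² = π² × 10300×10³ × 53.29 / 133.5² = 3.039×10^5 lb

P_cr ≈ 304 kip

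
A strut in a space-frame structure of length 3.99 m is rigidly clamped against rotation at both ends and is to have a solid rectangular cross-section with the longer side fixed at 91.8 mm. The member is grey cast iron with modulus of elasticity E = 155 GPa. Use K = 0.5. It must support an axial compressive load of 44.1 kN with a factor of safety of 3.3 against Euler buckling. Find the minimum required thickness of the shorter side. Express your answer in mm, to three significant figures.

b ≈ 36.7 mm

Required P_cr = n·P = 3.3 × 44.1 = 145.5 kN
L_e = K·L = 0.5 × 3.99 = 1.995 m
Required I = P_cr·L_e²/(π²E) = 1.455×10^5 × 1.995² / (π² × 1.55×10^11) = 3.786×10^-7 m⁴
I_req = 3.786×10^5 mm⁴
Rectangle, weak axis: I_min = h·b³/12 with h = 91.8 mm fixed  ⇒  b = (12I/h)^(1/3) = 36.7 mm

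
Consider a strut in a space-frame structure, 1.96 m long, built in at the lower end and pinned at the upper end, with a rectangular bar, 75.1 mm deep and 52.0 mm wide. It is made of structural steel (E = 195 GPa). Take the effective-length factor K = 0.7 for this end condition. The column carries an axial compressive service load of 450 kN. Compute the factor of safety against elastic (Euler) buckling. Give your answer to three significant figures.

Buckling occurs about the weak axis: I_min = h·b³/12 with b = 52.0 mm (the shorter side).
I_min = 75.1×52.0³/12 = 8.800×10^5 mm⁴
I = 8.800×10^5 mm⁴ = 8.800×10^-7 m⁴
Effective length L_e = K·L = 0.7 × 1.96 = 1.372 m
P_cr = π²EI / L_e² = π² × 195×10⁹ × 8.800×10^-7 / 1.372² = 8.997×10^5 N
Factor of safety n = P_cr / P = 899.69 / 450 = 2.00

n ≈ 2.00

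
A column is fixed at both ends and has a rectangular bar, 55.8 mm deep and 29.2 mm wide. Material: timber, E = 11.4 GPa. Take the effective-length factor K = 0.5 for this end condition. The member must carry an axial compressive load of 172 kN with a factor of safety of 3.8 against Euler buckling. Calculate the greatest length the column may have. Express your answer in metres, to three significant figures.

Buckling occurs about the weak axis: I_min = h·b³/12 with b = 29.2 mm (the shorter side).
I_min = 55.8×29.2³/12 = 1.158×10^5 mm⁴
I = 1.158×10^-7 m⁴
Required critical load P_cr = n·P = 3.8 × 172 = 653.6 kN = 6.536×10^5 N
From P_cr = π²EI/(K·L)²:  L = (1/K)·√(π²EI/P_cr) = (1/0.5)·√(π²×1.14×10^10×1.158×10^-7/6.536×10^5)
L = 0.282 m

L_max ≈ 0.282 m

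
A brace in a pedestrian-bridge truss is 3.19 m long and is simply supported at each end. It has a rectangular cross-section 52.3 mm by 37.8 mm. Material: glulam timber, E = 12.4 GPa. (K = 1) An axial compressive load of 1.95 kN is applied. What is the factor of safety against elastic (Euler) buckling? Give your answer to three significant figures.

n ≈ 1.45

Buckling occurs about the weak axis: I_min = h·b³/12 with b = 37.8 mm (the shorter side).
I_min = 52.3×37.8³/12 = 2.354×10^5 mm⁴
I = 2.354×10^5 mm⁴ = 2.354×10^-7 m⁴
Effective length L_e = K·L = 1 × 3.19 = 3.190 m
P_cr = π²EI / L_e² = π² × 12.4×10⁹ × 2.354×10^-7 / 3.190² = 2.831×10^3 N
Factor of safety n = P_cr / P = 2.8310 / 1.95 = 1.45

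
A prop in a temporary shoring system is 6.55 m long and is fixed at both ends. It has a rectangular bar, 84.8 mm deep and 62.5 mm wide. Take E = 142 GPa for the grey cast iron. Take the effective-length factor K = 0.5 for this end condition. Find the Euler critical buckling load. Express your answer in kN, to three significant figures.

P_cr ≈ 225 kN

Buckling occurs about the weak axis: I_min = h·b³/12 with b = 62.5 mm (the shorter side).
I_min = 84.8×62.5³/12 = 1.725×10^6 mm⁴
I = 1.725×10^6 mm⁴ = 1.725×10^-6 m⁴
Effective length L_e = K·L = 0.5 × 6.55 = 3.275 m
P_cr = π²EI / L_e² = π² × 142×10⁹ × 1.725×10^-6 / 3.275² = 2.254×10^5 N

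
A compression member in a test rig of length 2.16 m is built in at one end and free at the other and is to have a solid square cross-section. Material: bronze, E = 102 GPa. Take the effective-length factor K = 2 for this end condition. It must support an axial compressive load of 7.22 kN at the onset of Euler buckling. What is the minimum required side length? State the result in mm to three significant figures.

L_e = K·L = 2 × 2.16 = 4.320 m
Required I = P_cr·L_e²/(π²E) = 7.220×10^3 × 4.320² / (π² × 1.02×10^11) = 1.338×10^-7 m⁴
I_req = 1.338×10^5 mm⁴
Solid square: I = a⁴/12  ⇒  a = (12I)^(1/4) = (12×1.338×10^5)^(1/4) = 35.6 mm

a ≈ 35.6 mm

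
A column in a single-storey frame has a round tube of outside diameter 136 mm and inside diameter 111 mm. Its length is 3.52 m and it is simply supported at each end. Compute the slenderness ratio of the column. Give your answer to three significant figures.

d_o = 136 mm, d_i = 111 mm
I = π(d_o⁴ − d_i⁴)/64 = π(136⁴ − 111.0⁴)/64 = 9.341×10^6 mm⁴
A = 4.850×10^3 mm²;  r_min = √(I/A) = √(9.341×10^6/4.850×10^3) = 43.89 mm
L_e = K·L = 1 × 3.52 m = 3.520 m = 3520.0 mm
λ = L_e / r_min = 3520.0 / 43.89 = 80.2

λ ≈ 80.2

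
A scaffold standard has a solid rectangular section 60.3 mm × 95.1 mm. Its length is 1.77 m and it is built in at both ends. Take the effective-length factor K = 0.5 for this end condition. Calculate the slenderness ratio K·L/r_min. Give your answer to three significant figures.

λ ≈ 50.8

For a rectangle r_min = b/√12 = 60.3/√12 = 17.41 mm
L_e = K·L = 0.5 × 1.77 m = 0.8850 m = 885.00 mm
λ = L_e / r_min = 885.00 / 17.41 = 50.8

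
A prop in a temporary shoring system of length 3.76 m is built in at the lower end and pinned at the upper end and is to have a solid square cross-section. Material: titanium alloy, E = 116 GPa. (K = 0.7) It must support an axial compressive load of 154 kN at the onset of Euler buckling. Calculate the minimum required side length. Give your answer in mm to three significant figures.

a ≈ 57.8 mm

L_e = K·L = 0.7 × 3.76 = 2.632 m
Required I = P_cr·L_e²/(π²E) = 1.540×10^5 × 2.632² / (π² × 1.16×10^11) = 9.318×10^-7 m⁴
I_req = 9.318×10^5 mm⁴
Solid square: I = a⁴/12  ⇒  a = (12I)^(1/4) = (12×9.318×10^5)^(1/4) = 57.8 mm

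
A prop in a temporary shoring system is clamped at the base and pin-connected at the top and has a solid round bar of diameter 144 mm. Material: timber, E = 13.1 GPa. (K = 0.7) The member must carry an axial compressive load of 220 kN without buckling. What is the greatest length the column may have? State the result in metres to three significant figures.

L_max ≈ 5.03 m

I = πd⁴/64 = π×144⁴/64 = 2.111×10^7 mm⁴
I = 2.111×10^-5 m⁴
At the buckling limit P_cr = P = 2.200×10^5 N
From P_cr = π²EI/(K·L)²:  L = (1/K)·√(π²EI/P_cr) = (1/0.7)·√(π²×1.31×10^10×2.111×10^-5/2.200×10^5)
L = 5.03 m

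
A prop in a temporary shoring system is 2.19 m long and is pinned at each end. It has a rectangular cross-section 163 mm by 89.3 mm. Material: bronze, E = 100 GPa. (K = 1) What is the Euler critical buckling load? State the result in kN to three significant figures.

P_cr ≈ 1990 kN

Buckling occurs about the weak axis: I_min = h·b³/12 with b = 89.3 mm (the shorter side).
I_min = 163×89.3³/12 = 9.673×10^6 mm⁴
I = 9.673×10^6 mm⁴ = 9.673×10^-6 m⁴
Effective length L_e = K·L = 1 × 2.19 = 2.190 m
P_cr = π²EI / L_e² = π² × 100×10⁹ × 9.673×10^-6 / 2.190² = 1.991×10^6 N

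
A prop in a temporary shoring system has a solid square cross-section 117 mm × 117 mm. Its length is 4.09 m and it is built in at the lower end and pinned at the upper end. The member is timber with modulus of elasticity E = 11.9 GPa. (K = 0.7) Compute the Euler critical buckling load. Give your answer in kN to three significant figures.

I = a⁴/12 = 117⁴/12 = 1.562×10^7 mm⁴
I = 1.562×10^7 mm⁴ = 1.562×10^-5 m⁴
Effective length L_e = K·L = 0.7 × 4.09 = 2.863 m
P_cr = π²EI / L_e² = π² × 11.9×10⁹ × 1.562×10^-5 / 2.863² = 2.238×10^5 N

P_cr ≈ 224 kN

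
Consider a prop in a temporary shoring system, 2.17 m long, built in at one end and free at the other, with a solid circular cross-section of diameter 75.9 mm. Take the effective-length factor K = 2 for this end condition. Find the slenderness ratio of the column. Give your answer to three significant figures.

For a solid circle r = d/4 = 75.9/4 = 18.98 mm
L_e = K·L = 2 × 2.17 m = 4.340 m = 4340.0 mm
λ = L_e / r_min = 4340.0 / 18.98 = 229

λ ≈ 229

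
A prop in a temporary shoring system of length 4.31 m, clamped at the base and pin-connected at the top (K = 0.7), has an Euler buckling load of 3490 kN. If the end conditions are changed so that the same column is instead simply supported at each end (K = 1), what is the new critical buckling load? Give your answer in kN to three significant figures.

P_cr ≈ 1710 kN

P_cr ∝ 1/K², so P_cr,new = P_cr,old × (K_old/K_new)² = 3490 × (0.7/1)²
= 3490 × 0.4900 = 1710 kN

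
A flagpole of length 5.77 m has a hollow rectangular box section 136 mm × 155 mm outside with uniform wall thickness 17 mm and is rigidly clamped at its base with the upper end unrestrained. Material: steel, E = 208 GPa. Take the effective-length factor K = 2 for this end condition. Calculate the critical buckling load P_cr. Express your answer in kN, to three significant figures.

P_cr ≈ 336 kN

Inner dimensions: h_i = 155 − 2×17 = 121.0 mm, b_i = 136 − 2×17 = 102.0 mm
Weak-axis I_min = (h_o·b_o³ − h_i·b_i³)/12 with b_o = 136, b_i = 102.0 mm (shorter outer/inner sides).
I_min = (155×136³ − 121.0×102.0³)/12 = 2.179×10^7 mm⁴
I = 2.179×10^7 mm⁴ = 2.179×10^-5 m⁴
Effective length L_e = K·L = 2 × 5.77 = 11.54 m
P_cr = π²EI / L_e² = π² × 208×10⁹ × 2.179×10^-5 / 11.54² = 3.359×10^5 N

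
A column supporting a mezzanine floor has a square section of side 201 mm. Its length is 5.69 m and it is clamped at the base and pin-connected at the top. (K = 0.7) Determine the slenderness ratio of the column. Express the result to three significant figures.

λ ≈ 68.6

For a square r = a/√12 = 201/√12 = 58.02 mm
L_e = K·L = 0.7 × 5.69 m = 3.983 m = 3983.0 mm
λ = L_e / r_min = 3983.0 / 58.02 = 68.6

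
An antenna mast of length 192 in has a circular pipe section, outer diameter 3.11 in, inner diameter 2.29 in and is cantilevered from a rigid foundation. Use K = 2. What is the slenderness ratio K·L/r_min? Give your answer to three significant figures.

d_o = 3.11 in, d_i = 2.29 in
I = π(d_o⁴ − d_i⁴)/64 = π(3.11⁴ − 2.290⁴)/64 = 3.242 in⁴
A = 3.478 in²;  r_min = √(I/A) = √(3.242/3.478) = 0.9655 in
L_e = K·L = 2 × 192 = 384.0 in
λ = L_e / r_min = 384.00 / 0.9655 = 398

λ ≈ 398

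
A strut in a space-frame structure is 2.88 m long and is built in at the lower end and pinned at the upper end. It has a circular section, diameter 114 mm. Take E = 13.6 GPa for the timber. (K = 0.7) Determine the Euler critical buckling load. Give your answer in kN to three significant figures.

I = πd⁴/64 = π×114⁴/64 = 8.291×10^6 mm⁴
I = 8.291×10^6 mm⁴ = 8.291×10^-6 m⁴
Effective length L_e = K·L = 0.7 × 2.88 = 2.016 m
P_cr = π²EI / L_e² = π² × 13.6×10⁹ × 8.291×10^-6 / 2.016² = 2.738×10^5 N

P_cr ≈ 274 kN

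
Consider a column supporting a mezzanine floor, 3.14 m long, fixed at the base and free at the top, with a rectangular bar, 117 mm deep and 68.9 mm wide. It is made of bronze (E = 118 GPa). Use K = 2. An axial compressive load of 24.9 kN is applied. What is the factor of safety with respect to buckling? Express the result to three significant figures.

Buckling occurs about the weak axis: I_min = h·b³/12 with b = 68.9 mm (the shorter side).
I_min = 117×68.9³/12 = 3.189×10^6 mm⁴
I = 3.189×10^6 mm⁴ = 3.189×10^-6 m⁴
Effective length L_e = K·L = 2 × 3.14 = 6.280 m
P_cr = π²EI / L_e² = π² × 118×10⁹ × 3.189×10^-6 / 6.280² = 9.417×10^4 N
Factor of safety n = P_cr / P = 94.173 / 24.9 = 3.78

n ≈ 3.78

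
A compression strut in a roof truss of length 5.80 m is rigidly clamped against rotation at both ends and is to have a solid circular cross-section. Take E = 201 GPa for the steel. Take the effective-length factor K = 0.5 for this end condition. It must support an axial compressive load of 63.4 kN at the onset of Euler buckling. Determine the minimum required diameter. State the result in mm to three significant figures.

d ≈ 48.4 mm

L_e = K·L = 0.5 × 5.80 = 2.900 m
Required I = P_cr·L_e²/(π²E) = 6.340×10^4 × 2.900² / (π² × 2.01×10^11) = 2.688×10^-7 m⁴
I_req = 2.688×10^5 mm⁴
Solid circle: I = πd⁴/64  ⇒  d = (64I/π)^(1/4) = (64×2.688×10^5/π)^(1/4) = 48.4 mm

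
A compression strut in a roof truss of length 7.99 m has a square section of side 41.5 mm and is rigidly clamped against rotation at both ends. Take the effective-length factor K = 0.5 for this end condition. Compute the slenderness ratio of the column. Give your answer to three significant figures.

For a square r = a/√12 = 41.5/√12 = 11.98 mm
L_e = K·L = 0.5 × 7.99 m = 3.995 m = 3995.0 mm
λ = L_e / r_min = 3995.0 / 11.98 = 333

λ ≈ 333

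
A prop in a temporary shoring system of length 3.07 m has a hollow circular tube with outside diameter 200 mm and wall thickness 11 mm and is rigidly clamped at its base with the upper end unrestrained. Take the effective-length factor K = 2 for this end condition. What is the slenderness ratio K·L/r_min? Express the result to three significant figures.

Inner diameter d_i = 200 − 2×11 = 178.0 mm
I = π(d_o⁴ − d_i⁴)/64 = π(200⁴ − 178.0⁴)/64 = 2.926×10^7 mm⁴
A = 6.531×10^3 mm²;  r_min = √(I/A) = √(2.926×10^7/6.531×10^3) = 66.93 mm
L_e = K·L = 2 × 3.07 m = 6.140 m = 6140.0 mm
λ = L_e / r_min = 6140.0 / 66.93 = 91.7

λ ≈ 91.7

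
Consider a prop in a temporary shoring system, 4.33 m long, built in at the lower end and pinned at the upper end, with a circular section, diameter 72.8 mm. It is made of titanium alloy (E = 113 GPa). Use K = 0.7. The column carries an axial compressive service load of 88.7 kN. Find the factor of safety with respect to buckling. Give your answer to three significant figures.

n ≈ 1.89

I = πd⁴/64 = π×72.8⁴/64 = 1.379×10^6 mm⁴
I = 1.379×10^6 mm⁴ = 1.379×10^-6 m⁴
Effective length L_e = K·L = 0.7 × 4.33 = 3.031 m
P_cr = π²EI / L_e² = π² × 113×10⁹ × 1.379×10^-6 / 3.031² = 1.674×10^5 N
Factor of safety n = P_cr / P = 167.38 / 88.7 = 1.89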